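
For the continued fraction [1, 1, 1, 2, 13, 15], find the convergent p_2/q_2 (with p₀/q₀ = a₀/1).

3/2

Using pₖ = aₖpₖ₋₁ + pₖ₋₂, qₖ = aₖqₖ₋₁ + qₖ₋₂ (with p₋₁=1, p₋₂=0, q₋₁=0, q₋₂=1):
  k=0: a=1, p=1, q=1
  k=1: a=1, p=2, q=1
  k=2: a=1, p=3, q=2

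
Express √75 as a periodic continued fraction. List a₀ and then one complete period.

[8; 1, 1, 1, 16]

a₀ = ⌊√75⌋ = 8.
With m₀=0, d₀=1 and mₖ₊₁ = dₖaₖ − mₖ, dₖ₊₁ = (n − mₖ₊₁²)/dₖ, aₖ₊₁ = ⌊(a₀+mₖ₊₁)/dₖ₊₁⌋:
  k=1: m=8, d=11, a=1
  k=2: m=3, d=6, a=1
  k=3: m=3, d=11, a=1
  k=4: m=8, d=1, a=16
d=1 and a=2a₀=16 at k=4, so the next step gives (m, d) = (8, 11) again — its k=1 value — and the period has length 4.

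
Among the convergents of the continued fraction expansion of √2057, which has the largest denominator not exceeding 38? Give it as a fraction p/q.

√2057 = [45; 2, 1, 4, 1, 2, 90, …] (period length 6).
Convergents:
  p_0/q_0 = 45/1
  p_1/q_1 = 91/2
  p_2/q_2 = 136/3
  p_3/q_3 = 635/14
  p_4/q_4 = 771/17
  p_5/q_5 = 2177/48
q_4 = 17 ≤ 38 < 48 = q_5, so the answer is 771/17.

771/17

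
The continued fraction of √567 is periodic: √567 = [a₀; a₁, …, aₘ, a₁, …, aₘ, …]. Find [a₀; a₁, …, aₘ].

a₀ = ⌊√567⌋ = 23.
With m₀=0, d₀=1 and mₖ₊₁ = dₖaₖ − mₖ, dₖ₊₁ = (n − mₖ₊₁²)/dₖ, aₖ₊₁ = ⌊(a₀+mₖ₊₁)/dₖ₊₁⌋:
  k=1: m=23, d=38, a=1
  k=2: m=15, d=9, a=4
  k=3: m=21, d=14, a=3
  k=4: m=21, d=9, a=4
  k=5: m=15, d=38, a=1
  k=6: m=23, d=1, a=46
d=1 and a=2a₀=46 at k=6, so the next step gives (m, d) = (23, 38) again — its k=1 value — and the period has length 6.

[23; 1, 4, 3, 4, 1, 46]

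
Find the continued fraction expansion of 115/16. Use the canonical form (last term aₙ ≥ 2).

[7; 5, 3]

115 = 7×16 + 3
16 = 5×3 + 1
3 = 3×1 + 0  (stop)
So 115/16 = [7; 5, 3].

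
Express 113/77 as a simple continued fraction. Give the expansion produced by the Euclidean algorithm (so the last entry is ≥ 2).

113 = 1·77 + 36
77 = 2·36 + 5
36 = 7·5 + 1
5 = 5·1 + 0  (stop)
So 113/77 = [1; 2, 7, 5].

[1; 2, 7, 5]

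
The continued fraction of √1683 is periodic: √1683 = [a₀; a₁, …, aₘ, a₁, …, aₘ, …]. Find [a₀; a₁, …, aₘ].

[41; 41, 82]

a₀ = ⌊√1683⌋ = 41.
With m₀=0, d₀=1 and mₖ₊₁ = dₖaₖ − mₖ, dₖ₊₁ = (n − mₖ₊₁²)/dₖ, aₖ₊₁ = ⌊(a₀+mₖ₊₁)/dₖ₊₁⌋:
  k=1: m=41, d=2, a=41
  k=2: m=41, d=1, a=82
d=1 and a=2a₀=82 at k=2, so the next step gives (m, d) = (41, 2) again — its k=1 value — and the period has length 2.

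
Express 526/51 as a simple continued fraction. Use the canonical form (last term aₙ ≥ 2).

526 = 10×51 + 16
51 = 3×16 + 3
16 = 5×3 + 1
3 = 3×1 + 0  (stop)
So 526/51 = [10; 3, 5, 3].

[10; 3, 5, 3]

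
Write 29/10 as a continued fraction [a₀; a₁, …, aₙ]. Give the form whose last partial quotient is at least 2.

[2; 1, 9]

29 = 2·10 + 9
10 = 1·9 + 1
9 = 9·1 + 0  (stop)
So 29/10 = [2; 1, 9].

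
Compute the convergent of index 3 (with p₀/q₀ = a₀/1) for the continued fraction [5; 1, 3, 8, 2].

190/33

Using pₖ = aₖpₖ₋₁ + pₖ₋₂, qₖ = aₖqₖ₋₁ + qₖ₋₂ (with p₋₁=1, p₋₂=0, q₋₁=0, q₋₂=1):
  k=0: a=5, p=5, q=1
  k=1: a=1, p=6, q=1
  k=2: a=3, p=23, q=4
  k=3: a=8, p=190, q=33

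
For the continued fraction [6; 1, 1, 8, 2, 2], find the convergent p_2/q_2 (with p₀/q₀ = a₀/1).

Using pₖ = aₖpₖ₋₁ + pₖ₋₂, qₖ = aₖqₖ₋₁ + qₖ₋₂ (with p₋₁=1, p₋₂=0, q₋₁=0, q₋₂=1):
  k=0: a=6, p=6, q=1
  k=1: a=1, p=7, q=1
  k=2: a=1, p=13, q=2

13/2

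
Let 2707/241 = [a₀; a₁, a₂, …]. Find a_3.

3

2707 = 11·241 + 56   →  a_0 = 11
241 = 4·56 + 17   →  a_1 = 4
56 = 3·17 + 5   →  a_2 = 3
17 = 3·5 + 2   →  a_3 = 3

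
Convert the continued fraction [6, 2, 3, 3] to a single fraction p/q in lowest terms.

148/23

Fold from the inside: start with 3/1.
  3 + 1/3 = 10/3
  2 + 3/10 = 23/10
  6 + 10/23 = 148/23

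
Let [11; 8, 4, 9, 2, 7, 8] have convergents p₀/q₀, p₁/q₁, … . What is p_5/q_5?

Using pₖ = aₖpₖ₋₁ + pₖ₋₂, qₖ = aₖqₖ₋₁ + qₖ₋₂ (with p₋₁=1, p₋₂=0, q₋₁=0, q₋₂=1):
  k=0: a=11, p=11, q=1
  k=1: a=8, p=89, q=8
  k=2: a=4, p=367, q=33
  k=3: a=9, p=3392, q=305
  k=4: a=2, p=7151, q=643
  k=5: a=7, p=53449, q=4806

53449/4806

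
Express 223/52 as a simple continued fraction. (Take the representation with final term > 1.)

223 = 4×52 + 15
52 = 3×15 + 7
15 = 2×7 + 1
7 = 7×1 + 0  (stop)
So 223/52 = [4; 3, 2, 7].

[4; 3, 2, 7]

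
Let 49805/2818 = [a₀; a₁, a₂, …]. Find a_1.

1

49805 = 17·2818 + 1899   →  a_0 = 17
2818 = 1·1899 + 919   →  a_1 = 1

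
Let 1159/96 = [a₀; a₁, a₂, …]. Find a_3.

2

1159 = 12·96 + 7   →  a_0 = 12
96 = 13·7 + 5   →  a_1 = 13
7 = 1·5 + 2   →  a_2 = 1
5 = 2·2 + 1   →  a_3 = 2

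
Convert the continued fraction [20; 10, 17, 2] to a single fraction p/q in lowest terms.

Fold from the inside: start with 2/1.
  17 + 1/2 = 35/2
  10 + 2/35 = 352/35
  20 + 35/352 = 7075/352

7075/352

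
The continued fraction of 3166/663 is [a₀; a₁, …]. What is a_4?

4

3166 = 4·663 + 514   →  a_0 = 4
663 = 1·514 + 149   →  a_1 = 1
514 = 3·149 + 67   →  a_2 = 3
149 = 2·67 + 15   →  a_3 = 2
67 = 4·15 + 7   →  a_4 = 4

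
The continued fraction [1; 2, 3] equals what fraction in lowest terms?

Fold from the inside: start with 3/1.
  2 + 1/3 = 7/3
  1 + 3/7 = 10/7

10/7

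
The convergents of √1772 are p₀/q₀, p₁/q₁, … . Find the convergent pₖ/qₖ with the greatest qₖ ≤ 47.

√1772 = [42; 10, 1, 1, 20, 1, 1, 10, 84, …] (period length 8).
Convergents:
  p_0/q_0 = 42/1
  p_1/q_1 = 421/10
  p_2/q_2 = 463/11
  p_3/q_3 = 884/21
  p_4/q_4 = 18143/431
q_3 = 21 ≤ 47 < 431 = q_4, so the answer is 884/21.

884/21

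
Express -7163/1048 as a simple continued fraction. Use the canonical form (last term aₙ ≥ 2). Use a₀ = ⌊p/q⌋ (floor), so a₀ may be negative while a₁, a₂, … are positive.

[-7; 6, 17, 3, 3]

-7163 = -7·1048 + 173
1048 = 6·173 + 10
173 = 17·10 + 3
10 = 3·3 + 1
3 = 3·1 + 0  (stop)
So -7163/1048 = [-7; 6, 17, 3, 3].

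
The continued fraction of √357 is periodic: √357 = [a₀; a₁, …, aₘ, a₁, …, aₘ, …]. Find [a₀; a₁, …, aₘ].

[18; 1, 8, 2, 8, 1, 36]

a₀ = ⌊√357⌋ = 18.
With m₀=0, d₀=1 and mₖ₊₁ = dₖaₖ − mₖ, dₖ₊₁ = (n − mₖ₊₁²)/dₖ, aₖ₊₁ = ⌊(a₀+mₖ₊₁)/dₖ₊₁⌋:
  k=1: m=18, d=33, a=1
  k=2: m=15, d=4, a=8
  k=3: m=17, d=17, a=2
  k=4: m=17, d=4, a=8
  k=5: m=15, d=33, a=1
  k=6: m=18, d=1, a=36
d=1 and a=2a₀=36 at k=6, so the next step gives (m, d) = (18, 33) again — its k=1 value — and the period has length 6.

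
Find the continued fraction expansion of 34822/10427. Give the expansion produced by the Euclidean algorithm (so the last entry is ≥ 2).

34822 = 3*10427 + 3541
10427 = 2*3541 + 3345
3541 = 1*3345 + 196
3345 = 17*196 + 13
196 = 15*13 + 1
13 = 13*1 + 0  (stop)
So 34822/10427 = [3; 2, 1, 17, 15, 13].

[3; 2, 1, 17, 15, 13]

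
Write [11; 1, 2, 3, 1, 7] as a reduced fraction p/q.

Using pₖ = aₖpₖ₋₁ + pₖ₋₂ and qₖ = aₖqₖ₋₁ + qₖ₋₂:
  k=0: a=11, p=11, q=1
  k=1: a=1, p=12, q=1
  k=2: a=2, p=35, q=3
  k=3: a=3, p=117, q=10
  k=4: a=1, p=152, q=13
  k=5: a=7, p=1181, q=101

1181/101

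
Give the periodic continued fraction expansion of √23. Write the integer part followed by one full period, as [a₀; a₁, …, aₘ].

a₀ = ⌊√23⌋ = 4.

[4; 1, 3, 1, 8]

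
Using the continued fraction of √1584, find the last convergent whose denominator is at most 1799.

√1584 = [39; 1, 3, 1, 78, …] (period length 4).
Convergents:
  p_0/q_0 = 39/1
  p_1/q_1 = 40/1
  p_2/q_2 = 159/4
  p_3/q_3 = 199/5
  p_4/q_4 = 15681/394
  p_5/q_5 = 15880/399
  p_6/q_6 = 63321/1591
  p_7/q_7 = 79201/1990
q_6 = 1591 ≤ 1799 < 1990 = q_7, so the answer is 63321/1591.

63321/1591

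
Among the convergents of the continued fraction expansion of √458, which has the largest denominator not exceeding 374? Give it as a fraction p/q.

4537/212

√458 = [21; 2, 2, 42, …] (period length 3).
Convergents:
  p_0/q_0 = 21/1
  p_1/q_1 = 43/2
  p_2/q_2 = 107/5
  p_3/q_3 = 4537/212
  p_4/q_4 = 9181/429
q_3 = 212 ≤ 374 < 429 = q_4, so the answer is 4537/212.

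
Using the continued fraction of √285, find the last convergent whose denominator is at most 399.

√285 = [16; 1, 7, 2, 7, 1, 32, …] (period length 6).
Convergents:
  p_0/q_0 = 16/1
  p_1/q_1 = 17/1
  p_2/q_2 = 135/8
  p_3/q_3 = 287/17
  p_4/q_4 = 2144/127
  p_5/q_5 = 2431/144
  p_6/q_6 = 79936/4735
q_5 = 144 ≤ 399 < 4735 = q_6, so the answer is 2431/144.

2431/144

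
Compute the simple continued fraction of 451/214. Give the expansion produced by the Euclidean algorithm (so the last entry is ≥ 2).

[2; 9, 3, 3, 2]

451 = 2*214 + 23
214 = 9*23 + 7
23 = 3*7 + 2
7 = 3*2 + 1
2 = 2*1 + 0  (stop)
So 451/214 = [2; 9, 3, 3, 2].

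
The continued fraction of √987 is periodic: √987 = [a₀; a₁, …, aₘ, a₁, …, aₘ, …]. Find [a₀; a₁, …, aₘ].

[31; 2, 2, 2, 62]

a₀ = ⌊√987⌋ = 31.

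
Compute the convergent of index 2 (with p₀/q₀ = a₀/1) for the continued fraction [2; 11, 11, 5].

Using pₖ = aₖpₖ₋₁ + pₖ₋₂, qₖ = aₖqₖ₋₁ + qₖ₋₂ (with p₋₁=1, p₋₂=0, q₋₁=0, q₋₂=1):
  k=0: a=2, p=2, q=1
  k=1: a=11, p=23, q=11
  k=2: a=11, p=255, q=122

255/122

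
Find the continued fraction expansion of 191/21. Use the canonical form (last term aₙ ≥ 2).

[9; 10, 2]

191 = 9×21 + 2
21 = 10×2 + 1
2 = 2×1 + 0  (stop)
So 191/21 = [9; 10, 2].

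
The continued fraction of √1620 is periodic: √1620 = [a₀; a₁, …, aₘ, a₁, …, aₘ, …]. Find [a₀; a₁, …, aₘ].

a₀ = ⌊√1620⌋ = 40.
With m₀=0, d₀=1 and mₖ₊₁ = dₖaₖ − mₖ, dₖ₊₁ = (n − mₖ₊₁²)/dₖ, aₖ₊₁ = ⌊(a₀+mₖ₊₁)/dₖ₊₁⌋:
  k=1: m=40, d=20, a=4
  k=2: m=40, d=1, a=80
d=1 and a=2a₀=80 at k=2, so the next step gives (m, d) = (40, 20) again — its k=1 value — and the period has length 2.

[40; 4, 80]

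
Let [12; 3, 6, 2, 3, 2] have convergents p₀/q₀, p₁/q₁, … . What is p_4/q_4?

Using pₖ = aₖpₖ₋₁ + pₖ₋₂, qₖ = aₖqₖ₋₁ + qₖ₋₂ (with p₋₁=1, p₋₂=0, q₋₁=0, q₋₂=1):
  k=0: a=12, p=12, q=1
  k=1: a=3, p=37, q=3
  k=2: a=6, p=234, q=19
  k=3: a=2, p=505, q=41
  k=4: a=3, p=1749, q=142

1749/142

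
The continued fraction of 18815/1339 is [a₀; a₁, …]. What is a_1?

19

18815 = 14·1339 + 69   →  a_0 = 14
1339 = 19·69 + 28   →  a_1 = 19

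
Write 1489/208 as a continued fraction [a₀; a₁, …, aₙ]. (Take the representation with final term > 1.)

[7; 6, 3, 3, 3]

1489 = 7*208 + 33
208 = 6*33 + 10
33 = 3*10 + 3
10 = 3*3 + 1
3 = 3*1 + 0  (stop)
So 1489/208 = [7; 6, 3, 3, 3].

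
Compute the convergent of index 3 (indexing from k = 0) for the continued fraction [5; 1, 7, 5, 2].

Using pₖ = aₖpₖ₋₁ + pₖ₋₂, qₖ = aₖqₖ₋₁ + qₖ₋₂ (with p₋₁=1, p₋₂=0, q₋₁=0, q₋₂=1):
  k=0: a=5, p=5, q=1
  k=1: a=1, p=6, q=1
  k=2: a=7, p=47, q=8
  k=3: a=5, p=241, q=41

241/41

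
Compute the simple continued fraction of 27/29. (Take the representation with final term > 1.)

[0; 1, 13, 2]

27 = 0·29 + 27
29 = 1·27 + 2
27 = 13·2 + 1
2 = 2·1 + 0  (stop)
So 27/29 = [0; 1, 13, 2].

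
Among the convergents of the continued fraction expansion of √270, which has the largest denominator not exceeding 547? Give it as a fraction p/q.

√270 = [16; 2, 3, 6, 3, 2, 32, …] (period length 6).
Convergents:
  p_0/q_0 = 16/1
  p_1/q_1 = 33/2
  p_2/q_2 = 115/7
  p_3/q_3 = 723/44
  p_4/q_4 = 2284/139
  p_5/q_5 = 5291/322
  p_6/q_6 = 171596/10443
q_5 = 322 ≤ 547 < 10443 = q_6, so the answer is 5291/322.

5291/322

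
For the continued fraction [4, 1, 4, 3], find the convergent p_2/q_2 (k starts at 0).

Using pₖ = aₖpₖ₋₁ + pₖ₋₂, qₖ = aₖqₖ₋₁ + qₖ₋₂ (with p₋₁=1, p₋₂=0, q₋₁=0, q₋₂=1):
  k=0: a=4, p=4, q=1
  k=1: a=1, p=5, q=1
  k=2: a=4, p=24, q=5

24/5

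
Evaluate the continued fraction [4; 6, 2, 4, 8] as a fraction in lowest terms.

Using pₖ = aₖpₖ₋₁ + pₖ₋₂ and qₖ = aₖqₖ₋₁ + qₖ₋₂:
  k=0: a=4, p=4, q=1
  k=1: a=6, p=25, q=6
  k=2: a=2, p=54, q=13
  k=3: a=4, p=241, q=58
  k=4: a=8, p=1982, q=477

1982/477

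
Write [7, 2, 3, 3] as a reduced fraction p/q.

171/23

Fold from the inside: start with 3/1.
  3 + 1/3 = 10/3
  2 + 3/10 = 23/10
  7 + 10/23 = 171/23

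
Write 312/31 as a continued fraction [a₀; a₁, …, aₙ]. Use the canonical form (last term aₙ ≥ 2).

312 = 10×31 + 2
31 = 15×2 + 1
2 = 2×1 + 0  (stop)
So 312/31 = [10; 15, 2].

[10; 15, 2]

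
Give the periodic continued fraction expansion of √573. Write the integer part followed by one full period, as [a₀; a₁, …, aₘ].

a₀ = ⌊√573⌋ = 23.
With m₀=0, d₀=1 and mₖ₊₁ = dₖaₖ − mₖ, dₖ₊₁ = (n − mₖ₊₁²)/dₖ, aₖ₊₁ = ⌊(a₀+mₖ₊₁)/dₖ₊₁⌋:
  k=1: m=23, d=44, a=1
  k=2: m=21, d=3, a=14
  k=3: m=21, d=44, a=1
  k=4: m=23, d=1, a=46
d=1 and a=2a₀=46 at k=4, so the next step gives (m, d) = (23, 44) again — its k=1 value — and the period has length 4.

[23; 1, 14, 1, 46]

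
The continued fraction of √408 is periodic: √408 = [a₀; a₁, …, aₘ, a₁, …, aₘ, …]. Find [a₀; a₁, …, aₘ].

a₀ = ⌊√408⌋ = 20.
With m₀=0, d₀=1 and mₖ₊₁ = dₖaₖ − mₖ, dₖ₊₁ = (n − mₖ₊₁²)/dₖ, aₖ₊₁ = ⌊(a₀+mₖ₊₁)/dₖ₊₁⌋:
  k=1: m=20, d=8, a=5
  k=2: m=20, d=1, a=40
d=1 and a=2a₀=40 at k=2, so the next step gives (m, d) = (20, 8) again — its k=1 value — and the period has length 2.

[20; 5, 40]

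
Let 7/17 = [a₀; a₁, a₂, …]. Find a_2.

7 = 0·17 + 7   →  a_0 = 0
17 = 2·7 + 3   →  a_1 = 2
7 = 2·3 + 1   →  a_2 = 2

2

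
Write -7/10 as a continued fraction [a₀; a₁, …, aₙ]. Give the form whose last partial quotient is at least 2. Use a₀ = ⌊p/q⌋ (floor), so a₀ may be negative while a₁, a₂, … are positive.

[-1; 3, 3]

-7 = -1×10 + 3
10 = 3×3 + 1
3 = 3×1 + 0  (stop)
So -7/10 = [-1; 3, 3].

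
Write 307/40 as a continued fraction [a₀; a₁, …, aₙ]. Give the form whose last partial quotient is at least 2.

307 = 7*40 + 27
40 = 1*27 + 13
27 = 2*13 + 1
13 = 13*1 + 0  (stop)
So 307/40 = [7; 1, 2, 13].

[7; 1, 2, 13]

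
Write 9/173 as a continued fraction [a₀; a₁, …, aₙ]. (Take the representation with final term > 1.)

9 = 0×173 + 9
173 = 19×9 + 2
9 = 4×2 + 1
2 = 2×1 + 0  (stop)
So 9/173 = [0; 19, 4, 2].

[0; 19, 4, 2]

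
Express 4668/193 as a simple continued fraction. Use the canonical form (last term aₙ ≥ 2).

4668 = 24*193 + 36
193 = 5*36 + 13
36 = 2*13 + 10
13 = 1*10 + 3
10 = 3*3 + 1
3 = 3*1 + 0  (stop)
So 4668/193 = [24; 5, 2, 1, 3, 3].

[24; 5, 2, 1, 3, 3]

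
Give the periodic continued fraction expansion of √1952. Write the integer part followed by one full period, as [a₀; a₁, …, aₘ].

[44; 5, 1, 1, 21, 1, 1, 5, 88]

a₀ = ⌊√1952⌋ = 44.
With m₀=0, d₀=1 and mₖ₊₁ = dₖaₖ − mₖ, dₖ₊₁ = (n − mₖ₊₁²)/dₖ, aₖ₊₁ = ⌊(a₀+mₖ₊₁)/dₖ₊₁⌋:
  k=1: m=44, d=16, a=5
  k=2: m=36, d=41, a=1
  k=3: m=5, d=47, a=1
  k=4: m=42, d=4, a=21
  k=5: m=42, d=47, a=1
  k=6: m=5, d=41, a=1
  k=7: m=36, d=16, a=5
  k=8: m=44, d=1, a=88
d=1 and a=2a₀=88 at k=8, so the next step gives (m, d) = (44, 16) again — its k=1 value — and the period has length 8.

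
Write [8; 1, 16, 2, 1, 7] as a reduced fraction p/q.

3568/399

Using pₖ = aₖpₖ₋₁ + pₖ₋₂ and qₖ = aₖqₖ₋₁ + qₖ₋₂:
  k=0: a=8, p=8, q=1
  k=1: a=1, p=9, q=1
  k=2: a=16, p=152, q=17
  k=3: a=2, p=313, q=35
  k=4: a=1, p=465, q=52
  k=5: a=7, p=3568, q=399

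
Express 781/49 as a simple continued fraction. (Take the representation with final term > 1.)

781 = 15*49 + 46
49 = 1*46 + 3
46 = 15*3 + 1
3 = 3*1 + 0  (stop)
So 781/49 = [15; 1, 15, 3].

[15; 1, 15, 3]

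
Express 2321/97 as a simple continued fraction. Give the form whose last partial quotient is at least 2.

[23; 1, 12, 1, 6]

2321 = 23·97 + 90
97 = 1·90 + 7
90 = 12·7 + 6
7 = 1·6 + 1
6 = 6·1 + 0  (stop)
So 2321/97 = [23; 1, 12, 1, 6].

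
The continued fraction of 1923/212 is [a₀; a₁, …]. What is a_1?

1923 = 9·212 + 15   →  a_0 = 9
212 = 14·15 + 2   →  a_1 = 14

14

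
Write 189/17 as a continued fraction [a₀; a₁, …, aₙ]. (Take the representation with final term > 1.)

189 = 11*17 + 2
17 = 8*2 + 1
2 = 2*1 + 0  (stop)
So 189/17 = [11; 8, 2].

[11; 8, 2]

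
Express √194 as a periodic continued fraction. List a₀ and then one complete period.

a₀ = ⌊√194⌋ = 13.

[13; 1, 12, 1, 26]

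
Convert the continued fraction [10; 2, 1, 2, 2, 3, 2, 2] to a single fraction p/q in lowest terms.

3764/363

Using pₖ = aₖpₖ₋₁ + pₖ₋₂ and qₖ = aₖqₖ₋₁ + qₖ₋₂:
  k=0: a=10, p=10, q=1
  k=1: a=2, p=21, q=2
  k=2: a=1, p=31, q=3
  k=3: a=2, p=83, q=8
  k=4: a=2, p=197, q=19
  k=5: a=3, p=674, q=65
  k=6: a=2, p=1545, q=149
  k=7: a=2, p=3764, q=363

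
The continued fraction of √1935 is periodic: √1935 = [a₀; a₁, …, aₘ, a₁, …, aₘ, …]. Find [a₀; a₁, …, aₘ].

[43; 1, 86]

a₀ = ⌊√1935⌋ = 43.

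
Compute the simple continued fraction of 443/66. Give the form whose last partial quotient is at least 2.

[6; 1, 2, 2, 9]

443 = 6×66 + 47
66 = 1×47 + 19
47 = 2×19 + 9
19 = 2×9 + 1
9 = 9×1 + 0  (stop)
So 443/66 = [6; 1, 2, 2, 9].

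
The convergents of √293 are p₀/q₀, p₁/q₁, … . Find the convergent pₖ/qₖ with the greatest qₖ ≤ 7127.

√293 = [17; 8, 1, 1, 8, 34, …] (period length 5).
Convergents:
  p_0/q_0 = 17/1
  p_1/q_1 = 137/8
  p_2/q_2 = 154/9
  p_3/q_3 = 291/17
  p_4/q_4 = 2482/145
  p_5/q_5 = 84679/4947
  p_6/q_6 = 679914/39721
q_5 = 4947 ≤ 7127 < 39721 = q_6, so the answer is 84679/4947.

84679/4947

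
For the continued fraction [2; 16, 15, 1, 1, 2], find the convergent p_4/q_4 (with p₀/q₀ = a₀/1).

Using pₖ = aₖpₖ₋₁ + pₖ₋₂, qₖ = aₖqₖ₋₁ + qₖ₋₂ (with p₋₁=1, p₋₂=0, q₋₁=0, q₋₂=1):
  k=0: a=2, p=2, q=1
  k=1: a=16, p=33, q=16
  k=2: a=15, p=497, q=241
  k=3: a=1, p=530, q=257
  k=4: a=1, p=1027, q=498

1027/498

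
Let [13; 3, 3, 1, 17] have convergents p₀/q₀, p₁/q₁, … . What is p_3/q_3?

173/13

Using pₖ = aₖpₖ₋₁ + pₖ₋₂, qₖ = aₖqₖ₋₁ + qₖ₋₂ (with p₋₁=1, p₋₂=0, q₋₁=0, q₋₂=1):
  k=0: a=13, p=13, q=1
  k=1: a=3, p=40, q=3
  k=2: a=3, p=133, q=10
  k=3: a=1, p=173, q=13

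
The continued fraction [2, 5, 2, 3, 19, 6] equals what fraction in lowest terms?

9689/4436

Using pₖ = aₖpₖ₋₁ + pₖ₋₂ and qₖ = aₖqₖ₋₁ + qₖ₋₂:
  k=0: a=2, p=2, q=1
  k=1: a=5, p=11, q=5
  k=2: a=2, p=24, q=11
  k=3: a=3, p=83, q=38
  k=4: a=19, p=1601, q=733
  k=5: a=6, p=9689, q=4436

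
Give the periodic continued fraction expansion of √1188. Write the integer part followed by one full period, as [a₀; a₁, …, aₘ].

[34; 2, 7, 6, 7, 2, 68]

a₀ = ⌊√1188⌋ = 34.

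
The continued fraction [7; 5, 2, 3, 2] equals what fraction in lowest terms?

Using pₖ = aₖpₖ₋₁ + pₖ₋₂ and qₖ = aₖqₖ₋₁ + qₖ₋₂:
  k=0: a=7, p=7, q=1
  k=1: a=5, p=36, q=5
  k=2: a=2, p=79, q=11
  k=3: a=3, p=273, q=38
  k=4: a=2, p=625, q=87

625/87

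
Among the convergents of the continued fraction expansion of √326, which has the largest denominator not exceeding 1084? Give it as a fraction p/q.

11718/649

√326 = [18; 18, 36, …] (period length 2).
Convergents:
  p_0/q_0 = 18/1
  p_1/q_1 = 325/18
  p_2/q_2 = 11718/649
  p_3/q_3 = 211249/11700
q_2 = 649 ≤ 1084 < 11700 = q_3, so the answer is 11718/649.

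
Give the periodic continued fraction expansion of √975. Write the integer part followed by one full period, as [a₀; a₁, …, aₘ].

a₀ = ⌊√975⌋ = 31.

[31; 4, 2, 4, 62]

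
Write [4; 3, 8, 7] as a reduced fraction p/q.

769/178

Fold from the inside: start with 7/1.
  8 + 1/7 = 57/7
  3 + 7/57 = 178/57
  4 + 57/178 = 769/178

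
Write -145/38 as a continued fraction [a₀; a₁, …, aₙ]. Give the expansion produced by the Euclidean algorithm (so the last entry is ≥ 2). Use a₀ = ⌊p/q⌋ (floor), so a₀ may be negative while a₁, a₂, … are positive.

[-4; 5, 2, 3]

-145 = -4×38 + 7
38 = 5×7 + 3
7 = 2×3 + 1
3 = 3×1 + 0  (stop)
So -145/38 = [-4; 5, 2, 3].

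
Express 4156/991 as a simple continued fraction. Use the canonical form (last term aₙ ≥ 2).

[4; 5, 6, 5, 6]

4156 = 4·991 + 192
991 = 5·192 + 31
192 = 6·31 + 6
31 = 5·6 + 1
6 = 6·1 + 0  (stop)
So 4156/991 = [4; 5, 6, 5, 6].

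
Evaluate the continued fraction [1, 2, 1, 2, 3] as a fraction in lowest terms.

37/27

Fold from the inside: start with 3/1.
  2 + 1/3 = 7/3
  1 + 3/7 = 10/7
  2 + 7/10 = 27/10
  1 + 10/27 = 37/27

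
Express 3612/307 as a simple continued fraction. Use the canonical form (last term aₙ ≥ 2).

[11; 1, 3, 3, 1, 3, 1, 3]

3612 = 11*307 + 235
307 = 1*235 + 72
235 = 3*72 + 19
72 = 3*19 + 15
19 = 1*15 + 4
15 = 3*4 + 3
4 = 1*3 + 1
3 = 3*1 + 0  (stop)
So 3612/307 = [11; 1, 3, 3, 1, 3, 1, 3].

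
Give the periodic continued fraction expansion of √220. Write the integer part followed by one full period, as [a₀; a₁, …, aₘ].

a₀ = ⌊√220⌋ = 14.
With m₀=0, d₀=1 and mₖ₊₁ = dₖaₖ − mₖ, dₖ₊₁ = (n − mₖ₊₁²)/dₖ, aₖ₊₁ = ⌊(a₀+mₖ₊₁)/dₖ₊₁⌋:
  k=1: m=14, d=24, a=1
  k=2: m=10, d=5, a=4
  k=3: m=10, d=24, a=1
  k=4: m=14, d=1, a=28
d=1 and a=2a₀=28 at k=4, so the next step gives (m, d) = (14, 24) again — its k=1 value — and the period has length 4.

[14; 1, 4, 1, 28]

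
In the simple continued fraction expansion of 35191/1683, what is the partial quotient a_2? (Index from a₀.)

35191 = 20·1683 + 1531   →  a_0 = 20
1683 = 1·1531 + 152   →  a_1 = 1
1531 = 10·152 + 11   →  a_2 = 10

10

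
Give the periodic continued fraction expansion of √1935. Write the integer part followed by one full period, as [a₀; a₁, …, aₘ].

[43; 1, 86]

a₀ = ⌊√1935⌋ = 43.
With m₀=0, d₀=1 and mₖ₊₁ = dₖaₖ − mₖ, dₖ₊₁ = (n − mₖ₊₁²)/dₖ, aₖ₊₁ = ⌊(a₀+mₖ₊₁)/dₖ₊₁⌋:
  k=1: m=43, d=86, a=1
  k=2: m=43, d=1, a=86
d=1 and a=2a₀=86 at k=2, so the next step gives (m, d) = (43, 86) again — its k=1 value — and the period has length 2.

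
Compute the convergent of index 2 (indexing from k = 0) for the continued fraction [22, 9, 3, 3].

619/28

Using pₖ = aₖpₖ₋₁ + pₖ₋₂, qₖ = aₖqₖ₋₁ + qₖ₋₂ (with p₋₁=1, p₋₂=0, q₋₁=0, q₋₂=1):
  k=0: a=22, p=22, q=1
  k=1: a=9, p=199, q=9
  k=2: a=3, p=619, q=28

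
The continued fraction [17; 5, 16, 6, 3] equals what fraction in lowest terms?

26725/1554

Using pₖ = aₖpₖ₋₁ + pₖ₋₂ and qₖ = aₖqₖ₋₁ + qₖ₋₂:
  k=0: a=17, p=17, q=1
  k=1: a=5, p=86, q=5
  k=2: a=16, p=1393, q=81
  k=3: a=6, p=8444, q=491
  k=4: a=3, p=26725, q=1554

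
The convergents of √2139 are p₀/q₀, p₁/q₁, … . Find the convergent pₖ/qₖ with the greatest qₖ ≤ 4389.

√2139 = [46; 4, 92, …] (period length 2).
Convergents:
  p_0/q_0 = 46/1
  p_1/q_1 = 185/4
  p_2/q_2 = 17066/369
  p_3/q_3 = 68449/1480
  p_4/q_4 = 6314374/136529
q_3 = 1480 ≤ 4389 < 136529 = q_4, so the answer is 68449/1480.

68449/1480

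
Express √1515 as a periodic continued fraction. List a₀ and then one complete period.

a₀ = ⌊√1515⌋ = 38.
With m₀=0, d₀=1 and mₖ₊₁ = dₖaₖ − mₖ, dₖ₊₁ = (n − mₖ₊₁²)/dₖ, aₖ₊₁ = ⌊(a₀+mₖ₊₁)/dₖ₊₁⌋:
  k=1: m=38, d=71, a=1
  k=2: m=33, d=6, a=11
  k=3: m=33, d=71, a=1
  k=4: m=38, d=1, a=76
d=1 and a=2a₀=76 at k=4, so the next step gives (m, d) = (38, 71) again — its k=1 value — and the period has length 4.

[38; 1, 11, 1, 76]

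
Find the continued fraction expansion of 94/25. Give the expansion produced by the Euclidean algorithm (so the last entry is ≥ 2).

94 = 3×25 + 19
25 = 1×19 + 6
19 = 3×6 + 1
6 = 6×1 + 0  (stop)
So 94/25 = [3; 1, 3, 6].

[3; 1, 3, 6]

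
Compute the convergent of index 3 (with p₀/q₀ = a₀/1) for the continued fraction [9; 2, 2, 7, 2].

348/37

Using pₖ = aₖpₖ₋₁ + pₖ₋₂, qₖ = aₖqₖ₋₁ + qₖ₋₂ (with p₋₁=1, p₋₂=0, q₋₁=0, q₋₂=1):
  k=0: a=9, p=9, q=1
  k=1: a=2, p=19, q=2
  k=2: a=2, p=47, q=5
  k=3: a=7, p=348, q=37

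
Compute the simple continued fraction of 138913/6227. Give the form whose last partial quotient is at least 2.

138913 = 22*6227 + 1919
6227 = 3*1919 + 470
1919 = 4*470 + 39
470 = 12*39 + 2
39 = 19*2 + 1
2 = 2*1 + 0  (stop)
So 138913/6227 = [22; 3, 4, 12, 19, 2].

[22; 3, 4, 12, 19, 2]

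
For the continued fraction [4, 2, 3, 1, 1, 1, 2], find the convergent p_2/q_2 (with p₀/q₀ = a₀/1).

Using pₖ = aₖpₖ₋₁ + pₖ₋₂, qₖ = aₖqₖ₋₁ + qₖ₋₂ (with p₋₁=1, p₋₂=0, q₋₁=0, q₋₂=1):
  k=0: a=4, p=4, q=1
  k=1: a=2, p=9, q=2
  k=2: a=3, p=31, q=7

31/7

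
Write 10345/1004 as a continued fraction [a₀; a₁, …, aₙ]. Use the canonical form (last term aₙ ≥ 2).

[10; 3, 3, 2, 2, 1, 12]

10345 = 10×1004 + 305
1004 = 3×305 + 89
305 = 3×89 + 38
89 = 2×38 + 13
38 = 2×13 + 12
13 = 1×12 + 1
12 = 12×1 + 0  (stop)
So 10345/1004 = [10; 3, 3, 2, 2, 1, 12].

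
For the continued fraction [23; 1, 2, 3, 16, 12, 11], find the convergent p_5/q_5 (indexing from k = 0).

Using pₖ = aₖpₖ₋₁ + pₖ₋₂, qₖ = aₖqₖ₋₁ + qₖ₋₂ (with p₋₁=1, p₋₂=0, q₋₁=0, q₋₂=1):
  k=0: a=23, p=23, q=1
  k=1: a=1, p=24, q=1
  k=2: a=2, p=71, q=3
  k=3: a=3, p=237, q=10
  k=4: a=16, p=3863, q=163
  k=5: a=12, p=46593, q=1966

46593/1966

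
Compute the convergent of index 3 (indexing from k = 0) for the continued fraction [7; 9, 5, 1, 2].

391/55

Using pₖ = aₖpₖ₋₁ + pₖ₋₂, qₖ = aₖqₖ₋₁ + qₖ₋₂ (with p₋₁=1, p₋₂=0, q₋₁=0, q₋₂=1):
  k=0: a=7, p=7, q=1
  k=1: a=9, p=64, q=9
  k=2: a=5, p=327, q=46
  k=3: a=1, p=391, q=55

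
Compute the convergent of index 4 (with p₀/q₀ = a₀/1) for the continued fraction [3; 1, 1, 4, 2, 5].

Using pₖ = aₖpₖ₋₁ + pₖ₋₂, qₖ = aₖqₖ₋₁ + qₖ₋₂ (with p₋₁=1, p₋₂=0, q₋₁=0, q₋₂=1):
  k=0: a=3, p=3, q=1
  k=1: a=1, p=4, q=1
  k=2: a=1, p=7, q=2
  k=3: a=4, p=32, q=9
  k=4: a=2, p=71, q=20

71/20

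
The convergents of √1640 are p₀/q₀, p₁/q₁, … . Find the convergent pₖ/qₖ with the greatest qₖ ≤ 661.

13121/324

√1640 = [40; 2, 80, …] (period length 2).
Convergents:
  p_0/q_0 = 40/1
  p_1/q_1 = 81/2
  p_2/q_2 = 6520/161
  p_3/q_3 = 13121/324
  p_4/q_4 = 1056200/26081
q_3 = 324 ≤ 661 < 26081 = q_4, so the answer is 13121/324.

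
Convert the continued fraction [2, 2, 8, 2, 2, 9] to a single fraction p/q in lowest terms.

Fold from the inside: start with 9/1.
  2 + 1/9 = 19/9
  2 + 9/19 = 47/19
  8 + 19/47 = 395/47
  2 + 47/395 = 837/395
  2 + 395/837 = 2069/837

2069/837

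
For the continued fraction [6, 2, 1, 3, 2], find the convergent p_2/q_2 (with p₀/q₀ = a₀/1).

Using pₖ = aₖpₖ₋₁ + pₖ₋₂, qₖ = aₖqₖ₋₁ + qₖ₋₂ (with p₋₁=1, p₋₂=0, q₋₁=0, q₋₂=1):
  k=0: a=6, p=6, q=1
  k=1: a=2, p=13, q=2
  k=2: a=1, p=19, q=3

19/3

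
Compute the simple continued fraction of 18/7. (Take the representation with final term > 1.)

[2; 1, 1, 3]

18 = 2×7 + 4
7 = 1×4 + 3
4 = 1×3 + 1
3 = 3×1 + 0  (stop)
So 18/7 = [2; 1, 1, 3].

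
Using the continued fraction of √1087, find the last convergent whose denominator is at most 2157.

√1087 = [32; 1, 31, 1, 64, …] (period length 4).
Convergents:
  p_0/q_0 = 32/1
  p_1/q_1 = 33/1
  p_2/q_2 = 1055/32
  p_3/q_3 = 1088/33
  p_4/q_4 = 70687/2144
  p_5/q_5 = 71775/2177
q_4 = 2144 ≤ 2157 < 2177 = q_5, so the answer is 70687/2144.

70687/2144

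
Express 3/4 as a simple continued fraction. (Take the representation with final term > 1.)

[0; 1, 3]

3 = 0·4 + 3
4 = 1·3 + 1
3 = 3·1 + 0  (stop)
So 3/4 = [0; 1, 3].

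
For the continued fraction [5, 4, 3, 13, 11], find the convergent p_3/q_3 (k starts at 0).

905/173

Using pₖ = aₖpₖ₋₁ + pₖ₋₂, qₖ = aₖqₖ₋₁ + qₖ₋₂ (with p₋₁=1, p₋₂=0, q₋₁=0, q₋₂=1):
  k=0: a=5, p=5, q=1
  k=1: a=4, p=21, q=4
  k=2: a=3, p=68, q=13
  k=3: a=13, p=905, q=173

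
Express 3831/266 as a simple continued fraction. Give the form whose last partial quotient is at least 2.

3831 = 14×266 + 107
266 = 2×107 + 52
107 = 2×52 + 3
52 = 17×3 + 1
3 = 3×1 + 0  (stop)
So 3831/266 = [14; 2, 2, 17, 3].

[14; 2, 2, 17, 3]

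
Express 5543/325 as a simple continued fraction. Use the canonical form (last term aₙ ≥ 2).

[17; 18, 18]

5543 = 17×325 + 18
325 = 18×18 + 1
18 = 18×1 + 0  (stop)
So 5543/325 = [17; 18, 18].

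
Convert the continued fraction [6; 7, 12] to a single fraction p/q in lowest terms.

Using pₖ = aₖpₖ₋₁ + pₖ₋₂ and qₖ = aₖqₖ₋₁ + qₖ₋₂:
  k=0: a=6, p=6, q=1
  k=1: a=7, p=43, q=7
  k=2: a=12, p=522, q=85

522/85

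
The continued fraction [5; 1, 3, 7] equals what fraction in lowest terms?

167/29

Fold from the inside: start with 7/1.
  3 + 1/7 = 22/7
  1 + 7/22 = 29/22
  5 + 22/29 = 167/29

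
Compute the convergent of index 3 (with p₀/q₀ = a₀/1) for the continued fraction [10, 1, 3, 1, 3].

Using pₖ = aₖpₖ₋₁ + pₖ₋₂, qₖ = aₖqₖ₋₁ + qₖ₋₂ (with p₋₁=1, p₋₂=0, q₋₁=0, q₋₂=1):
  k=0: a=10, p=10, q=1
  k=1: a=1, p=11, q=1
  k=2: a=3, p=43, q=4
  k=3: a=1, p=54, q=5

54/5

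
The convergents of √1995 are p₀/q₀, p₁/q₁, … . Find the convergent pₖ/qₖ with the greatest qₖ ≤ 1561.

35911/804

√1995 = [44; 1, 1, 1, 88, …] (period length 4).
Convergents:
  p_0/q_0 = 44/1
  p_1/q_1 = 45/1
  p_2/q_2 = 89/2
  p_3/q_3 = 134/3
  p_4/q_4 = 11881/266
  p_5/q_5 = 12015/269
  p_6/q_6 = 23896/535
  p_7/q_7 = 35911/804
  p_8/q_8 = 3184064/71287
q_7 = 804 ≤ 1561 < 71287 = q_8, so the answer is 35911/804.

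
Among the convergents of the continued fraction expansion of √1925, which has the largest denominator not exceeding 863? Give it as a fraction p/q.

30844/703

√1925 = [43; 1, 6, 1, 86, …] (period length 4).
Convergents:
  p_0/q_0 = 43/1
  p_1/q_1 = 44/1
  p_2/q_2 = 307/7
  p_3/q_3 = 351/8
  p_4/q_4 = 30493/695
  p_5/q_5 = 30844/703
  p_6/q_6 = 215557/4913
q_5 = 703 ≤ 863 < 4913 = q_6, so the answer is 30844/703.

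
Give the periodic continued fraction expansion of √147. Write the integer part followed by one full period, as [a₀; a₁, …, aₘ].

a₀ = ⌊√147⌋ = 12.
With m₀=0, d₀=1 and mₖ₊₁ = dₖaₖ − mₖ, dₖ₊₁ = (n − mₖ₊₁²)/dₖ, aₖ₊₁ = ⌊(a₀+mₖ₊₁)/dₖ₊₁⌋:
  k=1: m=12, d=3, a=8
  k=2: m=12, d=1, a=24
d=1 and a=2a₀=24 at k=2, so the next step gives (m, d) = (12, 3) again — its k=1 value — and the period has length 2.

[12; 8, 24]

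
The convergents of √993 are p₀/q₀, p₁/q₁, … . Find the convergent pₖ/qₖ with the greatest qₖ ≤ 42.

√993 = [31; 1, 1, 20, 1, 1, 62, …] (period length 6).
Convergents:
  p_0/q_0 = 31/1
  p_1/q_1 = 32/1
  p_2/q_2 = 63/2
  p_3/q_3 = 1292/41
  p_4/q_4 = 1355/43
q_3 = 41 ≤ 42 < 43 = q_4, so the answer is 1292/41.

1292/41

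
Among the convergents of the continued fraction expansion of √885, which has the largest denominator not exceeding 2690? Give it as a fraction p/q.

√885 = [29; 1, 2, 1, 58, …] (period length 4).
Convergents:
  p_0/q_0 = 29/1
  p_1/q_1 = 30/1
  p_2/q_2 = 89/3
  p_3/q_3 = 119/4
  p_4/q_4 = 6991/235
  p_5/q_5 = 7110/239
  p_6/q_6 = 21211/713
  p_7/q_7 = 28321/952
  p_8/q_8 = 1663829/55929
q_7 = 952 ≤ 2690 < 55929 = q_8, so the answer is 28321/952.

28321/952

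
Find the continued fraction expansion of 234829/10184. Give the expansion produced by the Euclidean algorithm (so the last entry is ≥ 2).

[23; 17, 17, 17, 2]

234829 = 23·10184 + 597
10184 = 17·597 + 35
597 = 17·35 + 2
35 = 17·2 + 1
2 = 2·1 + 0  (stop)
So 234829/10184 = [23; 17, 17, 17, 2].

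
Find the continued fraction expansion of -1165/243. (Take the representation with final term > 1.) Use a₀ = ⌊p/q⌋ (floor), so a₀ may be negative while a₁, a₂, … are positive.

-1165 = -5·243 + 50
243 = 4·50 + 43
50 = 1·43 + 7
43 = 6·7 + 1
7 = 7·1 + 0  (stop)
So -1165/243 = [-5; 4, 1, 6, 7].

[-5; 4, 1, 6, 7]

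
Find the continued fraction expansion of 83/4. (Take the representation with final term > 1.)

[20; 1, 3]

83 = 20×4 + 3
4 = 1×3 + 1
3 = 3×1 + 0  (stop)
So 83/4 = [20; 1, 3].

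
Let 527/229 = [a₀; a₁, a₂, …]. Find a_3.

7

527 = 2·229 + 69   →  a_0 = 2
229 = 3·69 + 22   →  a_1 = 3
69 = 3·22 + 3   →  a_2 = 3
22 = 7·3 + 1   →  a_3 = 7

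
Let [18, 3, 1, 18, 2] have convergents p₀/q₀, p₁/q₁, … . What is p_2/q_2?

73/4

Using pₖ = aₖpₖ₋₁ + pₖ₋₂, qₖ = aₖqₖ₋₁ + qₖ₋₂ (with p₋₁=1, p₋₂=0, q₋₁=0, q₋₂=1):
  k=0: a=18, p=18, q=1
  k=1: a=3, p=55, q=3
  k=2: a=1, p=73, q=4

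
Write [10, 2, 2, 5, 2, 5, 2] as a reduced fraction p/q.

Fold from the inside: start with 2/1.
  5 + 1/2 = 11/2
  2 + 2/11 = 24/11
  5 + 11/24 = 131/24
  2 + 24/131 = 286/131
  2 + 131/286 = 703/286
  10 + 286/703 = 7316/703

7316/703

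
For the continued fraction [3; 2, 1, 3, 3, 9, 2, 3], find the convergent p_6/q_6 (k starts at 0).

2373/706

Using pₖ = aₖpₖ₋₁ + pₖ₋₂, qₖ = aₖqₖ₋₁ + qₖ₋₂ (with p₋₁=1, p₋₂=0, q₋₁=0, q₋₂=1):
  k=0: a=3, p=3, q=1
  k=1: a=2, p=7, q=2
  k=2: a=1, p=10, q=3
  k=3: a=3, p=37, q=11
  k=4: a=3, p=121, q=36
  k=5: a=9, p=1126, q=335
  k=6: a=2, p=2373, q=706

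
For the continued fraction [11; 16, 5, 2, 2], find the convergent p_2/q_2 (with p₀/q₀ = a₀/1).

896/81

Using pₖ = aₖpₖ₋₁ + pₖ₋₂, qₖ = aₖqₖ₋₁ + qₖ₋₂ (with p₋₁=1, p₋₂=0, q₋₁=0, q₋₂=1):
  k=0: a=11, p=11, q=1
  k=1: a=16, p=177, q=16
  k=2: a=5, p=896, q=81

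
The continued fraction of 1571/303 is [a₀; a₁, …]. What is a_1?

5

1571 = 5·303 + 56   →  a_0 = 5
303 = 5·56 + 23   →  a_1 = 5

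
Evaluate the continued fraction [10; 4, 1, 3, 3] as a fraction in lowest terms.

633/62

Using pₖ = aₖpₖ₋₁ + pₖ₋₂ and qₖ = aₖqₖ₋₁ + qₖ₋₂:
  k=0: a=10, p=10, q=1
  k=1: a=4, p=41, q=4
  k=2: a=1, p=51, q=5
  k=3: a=3, p=194, q=19
  k=4: a=3, p=633, q=62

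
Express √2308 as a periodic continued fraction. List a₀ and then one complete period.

[48; 24, 96]

a₀ = ⌊√2308⌋ = 48.
With m₀=0, d₀=1 and mₖ₊₁ = dₖaₖ − mₖ, dₖ₊₁ = (n − mₖ₊₁²)/dₖ, aₖ₊₁ = ⌊(a₀+mₖ₊₁)/dₖ₊₁⌋:
  k=1: m=48, d=4, a=24
  k=2: m=48, d=1, a=96
d=1 and a=2a₀=96 at k=2, so the next step gives (m, d) = (48, 4) again — its k=1 value — and the period has length 2.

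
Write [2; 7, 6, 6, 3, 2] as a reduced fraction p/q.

Using pₖ = aₖpₖ₋₁ + pₖ₋₂ and qₖ = aₖqₖ₋₁ + qₖ₋₂:
  k=0: a=2, p=2, q=1
  k=1: a=7, p=15, q=7
  k=2: a=6, p=92, q=43
  k=3: a=6, p=567, q=265
  k=4: a=3, p=1793, q=838
  k=5: a=2, p=4153, q=1941

4153/1941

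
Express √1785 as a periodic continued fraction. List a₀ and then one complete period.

[42; 4, 84]

a₀ = ⌊√1785⌋ = 42.
With m₀=0, d₀=1 and mₖ₊₁ = dₖaₖ − mₖ, dₖ₊₁ = (n − mₖ₊₁²)/dₖ, aₖ₊₁ = ⌊(a₀+mₖ₊₁)/dₖ₊₁⌋:
  k=1: m=42, d=21, a=4
  k=2: m=42, d=1, a=84
d=1 and a=2a₀=84 at k=2, so the next step gives (m, d) = (42, 21) again — its k=1 value — and the period has length 2.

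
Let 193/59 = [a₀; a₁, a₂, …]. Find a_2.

1

193 = 3·59 + 16   →  a_0 = 3
59 = 3·16 + 11   →  a_1 = 3
16 = 1·11 + 5   →  a_2 = 1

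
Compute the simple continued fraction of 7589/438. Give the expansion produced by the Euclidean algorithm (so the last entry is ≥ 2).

[17; 3, 15, 1, 8]

7589 = 17×438 + 143
438 = 3×143 + 9
143 = 15×9 + 8
9 = 1×8 + 1
8 = 8×1 + 0  (stop)
So 7589/438 = [17; 3, 15, 1, 8].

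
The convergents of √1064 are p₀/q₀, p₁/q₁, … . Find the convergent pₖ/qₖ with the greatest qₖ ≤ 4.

√1064 = [32; 1, 1, 1, 1, 1, 1, 1, 64, …] (period length 8).
Convergents:
  p_0/q_0 = 32/1
  p_1/q_1 = 33/1
  p_2/q_2 = 65/2
  p_3/q_3 = 98/3
  p_4/q_4 = 163/5
q_3 = 3 ≤ 4 < 5 = q_4, so the answer is 98/3.

98/3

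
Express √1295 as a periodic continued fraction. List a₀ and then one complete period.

[35; 1, 70]

a₀ = ⌊√1295⌋ = 35.
With m₀=0, d₀=1 and mₖ₊₁ = dₖaₖ − mₖ, dₖ₊₁ = (n − mₖ₊₁²)/dₖ, aₖ₊₁ = ⌊(a₀+mₖ₊₁)/dₖ₊₁⌋:
  k=1: m=35, d=70, a=1
  k=2: m=35, d=1, a=70
d=1 and a=2a₀=70 at k=2, so the next step gives (m, d) = (35, 70) again — its k=1 value — and the period has length 2.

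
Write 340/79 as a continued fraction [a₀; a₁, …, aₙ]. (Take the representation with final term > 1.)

[4; 3, 3, 2, 3]

340 = 4·79 + 24
79 = 3·24 + 7
24 = 3·7 + 3
7 = 2·3 + 1
3 = 3·1 + 0  (stop)
So 340/79 = [4; 3, 3, 2, 3].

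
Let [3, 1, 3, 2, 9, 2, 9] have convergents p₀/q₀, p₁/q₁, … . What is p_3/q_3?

Using pₖ = aₖpₖ₋₁ + pₖ₋₂, qₖ = aₖqₖ₋₁ + qₖ₋₂ (with p₋₁=1, p₋₂=0, q₋₁=0, q₋₂=1):
  k=0: a=3, p=3, q=1
  k=1: a=1, p=4, q=1
  k=2: a=3, p=15, q=4
  k=3: a=2, p=34, q=9

34/9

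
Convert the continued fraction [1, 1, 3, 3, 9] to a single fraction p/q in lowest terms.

214/121

Using pₖ = aₖpₖ₋₁ + pₖ₋₂ and qₖ = aₖqₖ₋₁ + qₖ₋₂:
  k=0: a=1, p=1, q=1
  k=1: a=1, p=2, q=1
  k=2: a=3, p=7, q=4
  k=3: a=3, p=23, q=13
  k=4: a=9, p=214, q=121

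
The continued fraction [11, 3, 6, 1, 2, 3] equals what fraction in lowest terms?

2388/211

Fold from the inside: start with 3/1.
  2 + 1/3 = 7/3
  1 + 3/7 = 10/7
  6 + 7/10 = 67/10
  3 + 10/67 = 211/67
  11 + 67/211 = 2388/211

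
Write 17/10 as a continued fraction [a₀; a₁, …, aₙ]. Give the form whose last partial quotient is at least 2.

[1; 1, 2, 3]

17 = 1×10 + 7
10 = 1×7 + 3
7 = 2×3 + 1
3 = 3×1 + 0  (stop)
So 17/10 = [1; 1, 2, 3].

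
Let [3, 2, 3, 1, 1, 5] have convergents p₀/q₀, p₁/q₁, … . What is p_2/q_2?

Using pₖ = aₖpₖ₋₁ + pₖ₋₂, qₖ = aₖqₖ₋₁ + qₖ₋₂ (with p₋₁=1, p₋₂=0, q₋₁=0, q₋₂=1):
  k=0: a=3, p=3, q=1
  k=1: a=2, p=7, q=2
  k=2: a=3, p=24, q=7

24/7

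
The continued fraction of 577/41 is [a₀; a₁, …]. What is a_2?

577 = 14·41 + 3   →  a_0 = 14
41 = 13·3 + 2   →  a_1 = 13
3 = 1·2 + 1   →  a_2 = 1

1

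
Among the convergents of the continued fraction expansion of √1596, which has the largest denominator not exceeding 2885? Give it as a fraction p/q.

63880/1599

√1596 = [39; 1, 18, 1, 78, …] (period length 4).
Convergents:
  p_0/q_0 = 39/1
  p_1/q_1 = 40/1
  p_2/q_2 = 759/19
  p_3/q_3 = 799/20
  p_4/q_4 = 63081/1579
  p_5/q_5 = 63880/1599
  p_6/q_6 = 1212921/30361
q_5 = 1599 ≤ 2885 < 30361 = q_6, so the answer is 63880/1599.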